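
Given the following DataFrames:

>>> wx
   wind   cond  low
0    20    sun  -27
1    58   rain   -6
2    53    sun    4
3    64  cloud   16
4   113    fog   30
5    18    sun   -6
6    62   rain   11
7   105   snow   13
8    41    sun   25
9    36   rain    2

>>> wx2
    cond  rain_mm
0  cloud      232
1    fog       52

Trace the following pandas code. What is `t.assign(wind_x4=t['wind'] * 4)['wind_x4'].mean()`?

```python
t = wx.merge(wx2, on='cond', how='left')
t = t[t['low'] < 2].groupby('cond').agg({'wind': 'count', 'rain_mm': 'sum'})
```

merge on 'cond' (how='left') → 10 rows:
   wind   cond  low  rain_mm
0    20    sun  -27      NaN
1    58   rain   -6      NaN
2    53    sun    4      NaN
3    64  cloud   16    232.0
4   113    fog   30     52.0
5    18    sun   -6      NaN
6    62   rain   11      NaN
7   105   snow   13      NaN
8    41    sun   25      NaN
9    36   rain    2      NaN
filter rows where low < 2:
   wind  cond  low  rain_mm
0    20   sun  -27      NaN
1    58  rain   -6      NaN
5    18   sun   -6      NaN
group by cond: count(wind), sum(rain_mm):
      wind  rain_mm
cond               
rain     1      0.0
sun      2      0.0
add column wind_x4 = t['wind'] * 4:
      wind  rain_mm  wind_x4
cond                        
rain     1      0.0        4
sun      2      0.0        8
Hence 6.0.

6.0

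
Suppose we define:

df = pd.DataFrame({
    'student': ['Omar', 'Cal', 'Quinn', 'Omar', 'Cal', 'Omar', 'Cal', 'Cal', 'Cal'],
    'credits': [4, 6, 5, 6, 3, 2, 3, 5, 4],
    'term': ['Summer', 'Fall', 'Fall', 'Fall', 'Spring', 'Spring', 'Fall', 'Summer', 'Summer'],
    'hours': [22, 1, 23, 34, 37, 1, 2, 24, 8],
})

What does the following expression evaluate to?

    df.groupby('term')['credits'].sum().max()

group by term, sum of credits:
term
Fall      20
Spring     5
Summer    13
Name: credits, dtype: int64
Finally, max of the resulting series = 20.

20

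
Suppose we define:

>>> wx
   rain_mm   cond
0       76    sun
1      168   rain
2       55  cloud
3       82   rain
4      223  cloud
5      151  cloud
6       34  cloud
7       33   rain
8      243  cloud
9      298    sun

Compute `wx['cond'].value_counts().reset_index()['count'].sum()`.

10

value_counts of cond:
cond
cloud    5
rain     3
sun      2
Name: count, dtype: int64
reset_index():
    cond  count
0  cloud      5
1   rain      3
2    sun      2
The sum of column 'count' is 10.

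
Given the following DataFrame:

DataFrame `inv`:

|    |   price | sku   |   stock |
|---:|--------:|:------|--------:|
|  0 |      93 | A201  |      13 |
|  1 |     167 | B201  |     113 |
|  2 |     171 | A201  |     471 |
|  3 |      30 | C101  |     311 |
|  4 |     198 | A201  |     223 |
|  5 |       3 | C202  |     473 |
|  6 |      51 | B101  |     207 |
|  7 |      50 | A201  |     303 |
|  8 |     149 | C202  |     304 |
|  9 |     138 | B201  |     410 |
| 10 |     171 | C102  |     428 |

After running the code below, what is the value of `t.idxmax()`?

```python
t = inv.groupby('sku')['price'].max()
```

A201

group by sku, max of price:
sku
A201    198
B101     51
B201    167
C101     30
C102    171
C202    149
Name: price, dtype: int64
Taking the label with the largest value gives A201.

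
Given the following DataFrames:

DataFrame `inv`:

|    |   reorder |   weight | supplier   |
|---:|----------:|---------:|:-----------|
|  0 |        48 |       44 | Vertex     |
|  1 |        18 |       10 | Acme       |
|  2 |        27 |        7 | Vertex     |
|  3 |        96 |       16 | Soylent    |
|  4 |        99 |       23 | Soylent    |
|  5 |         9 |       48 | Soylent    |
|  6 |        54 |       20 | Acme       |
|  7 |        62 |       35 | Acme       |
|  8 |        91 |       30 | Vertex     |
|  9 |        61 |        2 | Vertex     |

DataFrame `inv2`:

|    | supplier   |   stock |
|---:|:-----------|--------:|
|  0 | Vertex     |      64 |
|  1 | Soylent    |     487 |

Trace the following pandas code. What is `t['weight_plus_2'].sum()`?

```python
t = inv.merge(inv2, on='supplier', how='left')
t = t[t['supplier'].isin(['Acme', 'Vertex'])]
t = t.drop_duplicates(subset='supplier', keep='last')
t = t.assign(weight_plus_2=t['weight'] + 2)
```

41

merge on 'supplier' (how='left') → 10 rows:
   reorder  weight supplier  stock
0       48      44   Vertex   64.0
1       18      10     Acme    NaN
2       27       7   Vertex   64.0
3       96      16  Soylent  487.0
4       99      23  Soylent  487.0
5        9      48  Soylent  487.0
6       54      20     Acme    NaN
7       62      35     Acme    NaN
8       91      30   Vertex   64.0
9       61       2   Vertex   64.0
filter rows where supplier in ['Acme', 'Vertex']:
   reorder  weight supplier  stock
0       48      44   Vertex   64.0
1       18      10     Acme    NaN
2       27       7   Vertex   64.0
6       54      20     Acme    NaN
7       62      35     Acme    NaN
8       91      30   Vertex   64.0
9       61       2   Vertex   64.0
drop duplicate supplier (keep=last):
   reorder  weight supplier  stock
7       62      35     Acme    NaN
9       61       2   Vertex   64.0
add column weight_plus_2 = t['weight'] + 2:
   reorder  weight supplier  stock  weight_plus_2
7       62      35     Acme    NaN             37
9       61       2   Vertex   64.0              4
sum of column 'weight_plus_2' → 41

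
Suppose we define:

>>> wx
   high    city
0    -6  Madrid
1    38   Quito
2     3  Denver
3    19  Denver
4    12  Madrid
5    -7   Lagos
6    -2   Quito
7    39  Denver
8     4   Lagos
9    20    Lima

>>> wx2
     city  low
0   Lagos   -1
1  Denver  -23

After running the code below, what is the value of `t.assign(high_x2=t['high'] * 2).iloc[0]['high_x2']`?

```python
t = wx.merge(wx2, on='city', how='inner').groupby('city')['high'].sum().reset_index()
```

122

merge on 'city' (how='inner') → 5 rows:
   high    city  low
0     3  Denver  -23
1    19  Denver  -23
2    -7   Lagos   -1
3    39  Denver  -23
4     4   Lagos   -1
group by city, sum of high:
city
Denver    61
Lagos     -3
Name: high, dtype: int64
reset_index():
     city  high
0  Denver    61
1   Lagos    -3
add column high_x2 = t['high'] * 2:
     city  high  high_x2
0  Denver    61      122
1   Lagos    -3       -6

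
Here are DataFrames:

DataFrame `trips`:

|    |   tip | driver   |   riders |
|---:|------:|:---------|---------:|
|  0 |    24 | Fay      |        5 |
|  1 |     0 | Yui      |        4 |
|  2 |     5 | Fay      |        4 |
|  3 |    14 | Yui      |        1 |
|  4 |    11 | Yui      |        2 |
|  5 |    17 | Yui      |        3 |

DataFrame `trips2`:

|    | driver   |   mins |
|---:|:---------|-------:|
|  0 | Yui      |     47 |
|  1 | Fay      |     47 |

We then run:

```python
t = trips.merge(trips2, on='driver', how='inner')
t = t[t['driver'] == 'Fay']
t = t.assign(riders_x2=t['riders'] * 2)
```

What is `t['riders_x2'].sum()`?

18

merge on 'driver' (how='inner') → 6 rows:
   tip driver  riders  mins
0   24    Fay       5    47
1    0    Yui       4    47
2    5    Fay       4    47
3   14    Yui       1    47
4   11    Yui       2    47
5   17    Yui       3    47
filter rows where driver == 'Fay':
   tip driver  riders  mins
0   24    Fay       5    47
2    5    Fay       4    47
add column riders_x2 = t['riders'] * 2:
   tip driver  riders  mins  riders_x2
0   24    Fay       5    47         10
2    5    Fay       4    47          8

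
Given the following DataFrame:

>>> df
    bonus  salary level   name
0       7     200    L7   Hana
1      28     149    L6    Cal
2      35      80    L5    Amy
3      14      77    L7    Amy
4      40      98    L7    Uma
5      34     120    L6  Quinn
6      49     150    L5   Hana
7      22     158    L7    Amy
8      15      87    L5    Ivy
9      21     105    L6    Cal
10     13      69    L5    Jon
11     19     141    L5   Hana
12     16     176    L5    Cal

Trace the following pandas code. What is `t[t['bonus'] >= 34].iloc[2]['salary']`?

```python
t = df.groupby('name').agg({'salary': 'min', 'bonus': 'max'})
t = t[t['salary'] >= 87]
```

group by name: min(salary), max(bonus):
       salary  bonus
name                
Amy        77     35
Cal       105     28
Hana      141     49
Ivy        87     15
Jon        69     13
Quinn     120     34
Uma        98     40
filter rows where salary >= 87:
       salary  bonus
name                
Cal       105     28
Hana      141     49
Ivy        87     15
Quinn     120     34
Uma        98     40
filter rows where bonus >= 34:
       salary  bonus
name                
Hana      141     49
Quinn     120     34
Uma        98     40
Taking the value at position 2, column 'salary' gives 98.

98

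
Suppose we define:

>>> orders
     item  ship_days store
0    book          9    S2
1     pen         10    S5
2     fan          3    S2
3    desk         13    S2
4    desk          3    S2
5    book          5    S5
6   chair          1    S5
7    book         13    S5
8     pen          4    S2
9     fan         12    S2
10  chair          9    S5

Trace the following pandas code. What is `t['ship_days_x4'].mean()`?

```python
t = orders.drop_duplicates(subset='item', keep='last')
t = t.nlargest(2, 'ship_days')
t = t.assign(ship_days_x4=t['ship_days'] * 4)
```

50.0

drop duplicate item (keep=last):
     item  ship_days store
4    desk          3    S2
7    book         13    S5
8     pen          4    S2
9     fan         12    S2
10  chair          9    S5
take 2 rows with largest ship_days:
   item  ship_days store
7  book         13    S5
9   fan         12    S2
add column ship_days_x4 = t['ship_days'] * 4:
   item  ship_days store  ship_days_x4
7  book         13    S5            52
9   fan         12    S2            48
Hence 50.0.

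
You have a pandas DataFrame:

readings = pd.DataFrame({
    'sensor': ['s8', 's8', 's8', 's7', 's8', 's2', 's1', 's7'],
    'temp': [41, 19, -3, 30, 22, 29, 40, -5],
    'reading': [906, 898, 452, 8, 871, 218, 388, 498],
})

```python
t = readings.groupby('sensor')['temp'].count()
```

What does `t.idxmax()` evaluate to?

group by sensor, count of temp:
sensor
s1    1
s2    1
s7    2
s8    4
Name: temp, dtype: int64
Reading off the label with the largest value, we get s8.

s8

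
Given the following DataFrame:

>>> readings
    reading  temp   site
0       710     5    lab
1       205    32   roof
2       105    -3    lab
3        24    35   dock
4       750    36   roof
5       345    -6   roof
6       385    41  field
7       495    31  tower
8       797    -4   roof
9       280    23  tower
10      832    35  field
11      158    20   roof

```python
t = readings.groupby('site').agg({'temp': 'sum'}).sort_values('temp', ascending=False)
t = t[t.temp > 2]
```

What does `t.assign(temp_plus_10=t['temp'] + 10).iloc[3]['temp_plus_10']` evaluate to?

group by site, sum of temp:
       temp
site       
dock     35
field    76
lab       2
roof     78
tower    54
sort by temp descending:
       temp
site       
roof     78
field    76
tower    54
dock     35
lab       2
filter rows where temp > 2:
       temp
site       
roof     78
field    76
tower    54
dock     35
add column temp_plus_10 = t['temp'] + 10:
       temp  temp_plus_10
site                     
roof     78            88
field    76            86
tower    54            64
dock     35            45

45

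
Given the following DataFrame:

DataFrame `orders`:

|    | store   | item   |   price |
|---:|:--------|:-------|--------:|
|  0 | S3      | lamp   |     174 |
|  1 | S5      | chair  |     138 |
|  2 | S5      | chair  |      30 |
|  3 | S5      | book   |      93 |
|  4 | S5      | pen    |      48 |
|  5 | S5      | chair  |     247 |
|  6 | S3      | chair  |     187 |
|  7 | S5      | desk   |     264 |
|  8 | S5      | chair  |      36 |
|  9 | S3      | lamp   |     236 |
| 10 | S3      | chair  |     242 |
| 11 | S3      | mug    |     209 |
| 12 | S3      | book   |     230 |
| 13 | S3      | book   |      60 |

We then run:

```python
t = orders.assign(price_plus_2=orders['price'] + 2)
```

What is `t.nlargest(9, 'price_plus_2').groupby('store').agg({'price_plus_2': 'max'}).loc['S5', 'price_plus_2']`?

266

add column price_plus_2 = orders['price'] + 2:
   store   item  price  price_plus_2
0     S3   lamp    174           176
1     S5  chair    138           140
2     S5  chair     30            32
3     S5   book     93            95
4     S5    pen     48            50
5     S5  chair    247           249
6     S3  chair    187           189
7     S5   desk    264           266
8     S5  chair     36            38
9     S3   lamp    236           238
10    S3  chair    242           244
11    S3    mug    209           211
12    S3   book    230           232
13    S3   book     60            62
take 9 rows with largest price_plus_2:
   store   item  price  price_plus_2
7     S5   desk    264           266
5     S5  chair    247           249
10    S3  chair    242           244
9     S3   lamp    236           238
12    S3   book    230           232
11    S3    mug    209           211
6     S3  chair    187           189
0     S3   lamp    174           176
1     S5  chair    138           140
group by store, max of price_plus_2:
       price_plus_2
store              
S3              244
S5              266
Taking the value at row 'S5', column 'price_plus_2' gives 266.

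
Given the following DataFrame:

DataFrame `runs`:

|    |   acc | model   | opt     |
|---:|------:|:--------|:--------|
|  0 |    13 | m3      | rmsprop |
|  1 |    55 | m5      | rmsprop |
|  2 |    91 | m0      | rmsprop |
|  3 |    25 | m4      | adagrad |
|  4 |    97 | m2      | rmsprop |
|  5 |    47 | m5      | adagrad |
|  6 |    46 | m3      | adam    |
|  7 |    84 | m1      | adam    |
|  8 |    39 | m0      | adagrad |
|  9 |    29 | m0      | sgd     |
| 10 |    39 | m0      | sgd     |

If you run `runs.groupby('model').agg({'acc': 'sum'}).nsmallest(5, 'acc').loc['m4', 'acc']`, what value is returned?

group by model, sum of acc:
       acc
model     
m0     198
m1      84
m2      97
m3      59
m4      25
m5     102
take 5 rows with smallest acc:
       acc
model     
m4      25
m3      59
m1      84
m2      97
m5     102
Reading off the value at row 'm4', column 'acc', we get 25.

25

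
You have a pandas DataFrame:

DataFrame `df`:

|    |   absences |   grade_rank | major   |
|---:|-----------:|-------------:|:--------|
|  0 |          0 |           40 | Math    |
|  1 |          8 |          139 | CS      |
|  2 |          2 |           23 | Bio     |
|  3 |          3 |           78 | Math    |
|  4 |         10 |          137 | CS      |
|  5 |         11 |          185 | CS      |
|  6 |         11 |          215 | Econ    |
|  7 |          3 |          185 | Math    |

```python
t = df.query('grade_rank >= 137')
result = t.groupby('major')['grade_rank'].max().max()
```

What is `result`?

filter rows where grade_rank >= 137:
   absences  grade_rank major
1         8         139    CS
4        10         137    CS
5        11         185    CS
6        11         215  Econ
7         3         185  Math
group by major, max of grade_rank:
major
CS      185
Econ    215
Math    185
Name: grade_rank, dtype: int64
So max() = 215.

215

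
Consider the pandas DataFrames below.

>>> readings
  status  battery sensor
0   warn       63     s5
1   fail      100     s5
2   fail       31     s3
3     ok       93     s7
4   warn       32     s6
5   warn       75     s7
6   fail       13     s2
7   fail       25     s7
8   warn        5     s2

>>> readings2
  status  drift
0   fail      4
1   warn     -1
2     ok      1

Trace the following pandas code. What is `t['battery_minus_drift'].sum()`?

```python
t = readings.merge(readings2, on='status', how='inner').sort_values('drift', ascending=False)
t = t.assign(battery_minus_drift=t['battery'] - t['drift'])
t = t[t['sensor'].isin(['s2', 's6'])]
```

48

merge on 'status' (how='inner') → 9 rows:
  status  battery sensor  drift
0   warn       63     s5     -1
1   fail      100     s5      4
2   fail       31     s3      4
3     ok       93     s7      1
4   warn       32     s6     -1
5   warn       75     s7     -1
6   fail       13     s2      4
7   fail       25     s7      4
8   warn        5     s2     -1
sort by drift descending:
  status  battery sensor  drift
1   fail      100     s5      4
2   fail       31     s3      4
6   fail       13     s2      4
7   fail       25     s7      4
3     ok       93     s7      1
0   warn       63     s5     -1
4   warn       32     s6     -1
5   warn       75     s7     -1
8   warn        5     s2     -1
add column battery_minus_drift = t['battery'] - t['drift']:
  status  battery sensor  drift  battery_minus_drift
1   fail      100     s5      4                   96
2   fail       31     s3      4                   27
6   fail       13     s2      4                    9
7   fail       25     s7      4                   21
3     ok       93     s7      1                   92
0   warn       63     s5     -1                   64
4   warn       32     s6     -1                   33
5   warn       75     s7     -1                   76
8   warn        5     s2     -1                    6
filter rows where sensor in ['s2', 's6']:
  status  battery sensor  drift  battery_minus_drift
6   fail       13     s2      4                    9
4   warn       32     s6     -1                   33
8   warn        5     s2     -1                    6
Reading off the sum of column 'battery_minus_drift', we get 48.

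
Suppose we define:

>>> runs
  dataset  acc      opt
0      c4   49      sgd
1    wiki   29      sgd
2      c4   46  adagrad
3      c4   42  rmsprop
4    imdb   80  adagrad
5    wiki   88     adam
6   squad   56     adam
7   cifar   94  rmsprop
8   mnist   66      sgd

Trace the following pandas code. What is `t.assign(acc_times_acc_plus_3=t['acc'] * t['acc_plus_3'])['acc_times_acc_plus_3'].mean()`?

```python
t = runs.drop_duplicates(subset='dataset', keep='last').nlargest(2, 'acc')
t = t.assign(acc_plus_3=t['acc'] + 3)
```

8563.0

drop duplicate dataset (keep=last):
  dataset  acc      opt
3      c4   42  rmsprop
4    imdb   80  adagrad
5    wiki   88     adam
6   squad   56     adam
7   cifar   94  rmsprop
8   mnist   66      sgd
take 2 rows with largest acc:
  dataset  acc      opt
7   cifar   94  rmsprop
5    wiki   88     adam
add column acc_plus_3 = t['acc'] + 3:
  dataset  acc      opt  acc_plus_3
7   cifar   94  rmsprop          97
5    wiki   88     adam          91
add column acc_times_acc_plus_3 = t['acc'] * t['acc_plus_3']:
  dataset  acc      opt  acc_plus_3  acc_times_acc_plus_3
7   cifar   94  rmsprop          97                  9118
5    wiki   88     adam          91                  8008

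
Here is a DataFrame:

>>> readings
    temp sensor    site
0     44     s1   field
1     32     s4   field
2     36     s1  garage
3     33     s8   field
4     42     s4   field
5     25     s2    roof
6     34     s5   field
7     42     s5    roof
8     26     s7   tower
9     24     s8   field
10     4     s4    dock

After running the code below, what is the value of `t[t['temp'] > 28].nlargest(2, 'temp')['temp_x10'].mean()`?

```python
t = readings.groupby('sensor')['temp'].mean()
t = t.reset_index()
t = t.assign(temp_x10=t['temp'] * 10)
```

group by sensor, mean of temp:
sensor
s1    40.0
s2    25.0
s4    26.0
s5    38.0
s7    26.0
s8    28.5
Name: temp, dtype: float64
reset_index():
  sensor  temp
0     s1  40.0
1     s2  25.0
2     s4  26.0
3     s5  38.0
4     s7  26.0
5     s8  28.5
add column temp_x10 = t['temp'] * 10:
  sensor  temp  temp_x10
0     s1  40.0     400.0
1     s2  25.0     250.0
2     s4  26.0     260.0
3     s5  38.0     380.0
4     s7  26.0     260.0
5     s8  28.5     285.0
filter rows where temp > 28:
  sensor  temp  temp_x10
0     s1  40.0     400.0
3     s5  38.0     380.0
5     s8  28.5     285.0
take 2 rows with largest temp:
  sensor  temp  temp_x10
0     s1  40.0     400.0
3     s5  38.0     380.0
mean of column 'temp_x10' → 390.0

390.0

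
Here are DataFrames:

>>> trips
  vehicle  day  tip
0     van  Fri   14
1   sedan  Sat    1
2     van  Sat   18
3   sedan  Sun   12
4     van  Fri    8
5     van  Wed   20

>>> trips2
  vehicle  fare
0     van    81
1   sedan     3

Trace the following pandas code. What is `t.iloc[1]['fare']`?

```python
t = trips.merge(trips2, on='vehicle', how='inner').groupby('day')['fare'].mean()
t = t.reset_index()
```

42.0

merge on 'vehicle' (how='inner') → 6 rows:
  vehicle  day  tip  fare
0     van  Fri   14    81
1   sedan  Sat    1     3
2     van  Sat   18    81
3   sedan  Sun   12     3
4     van  Fri    8    81
5     van  Wed   20    81
group by day, mean of fare:
day
Fri    81.0
Sat    42.0
Sun     3.0
Wed    81.0
Name: fare, dtype: float64
reset_index():
   day  fare
0  Fri  81.0
1  Sat  42.0
2  Sun   3.0
3  Wed  81.0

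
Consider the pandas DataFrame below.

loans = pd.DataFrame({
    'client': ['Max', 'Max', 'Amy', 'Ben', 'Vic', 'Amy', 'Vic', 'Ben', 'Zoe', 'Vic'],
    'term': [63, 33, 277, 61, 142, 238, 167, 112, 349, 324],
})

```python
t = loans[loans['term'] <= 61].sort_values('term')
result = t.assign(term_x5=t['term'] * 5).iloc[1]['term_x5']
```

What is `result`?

305

filter rows where term <= 61:
  client  term
1    Max    33
3    Ben    61
sort by term:
  client  term
1    Max    33
3    Ben    61
add column term_x5 = t['term'] * 5:
  client  term  term_x5
1    Max    33      165
3    Ben    61      305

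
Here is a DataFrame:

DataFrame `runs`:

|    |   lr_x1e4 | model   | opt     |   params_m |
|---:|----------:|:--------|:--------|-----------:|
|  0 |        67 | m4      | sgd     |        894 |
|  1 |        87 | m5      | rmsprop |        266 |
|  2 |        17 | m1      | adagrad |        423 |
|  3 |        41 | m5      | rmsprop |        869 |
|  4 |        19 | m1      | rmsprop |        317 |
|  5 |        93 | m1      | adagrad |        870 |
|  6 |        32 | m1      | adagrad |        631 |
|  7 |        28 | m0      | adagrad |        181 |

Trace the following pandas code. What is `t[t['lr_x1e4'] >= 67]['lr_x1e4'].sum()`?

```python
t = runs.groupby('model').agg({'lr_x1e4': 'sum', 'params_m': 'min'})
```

356

group by model: sum(lr_x1e4), min(params_m):
       lr_x1e4  params_m
model                   
m0          28       181
m1         161       317
m4          67       894
m5         128       266
filter rows where lr_x1e4 >= 67:
       lr_x1e4  params_m
model                   
m1         161       317
m4          67       894
m5         128       266
So sum() = 356.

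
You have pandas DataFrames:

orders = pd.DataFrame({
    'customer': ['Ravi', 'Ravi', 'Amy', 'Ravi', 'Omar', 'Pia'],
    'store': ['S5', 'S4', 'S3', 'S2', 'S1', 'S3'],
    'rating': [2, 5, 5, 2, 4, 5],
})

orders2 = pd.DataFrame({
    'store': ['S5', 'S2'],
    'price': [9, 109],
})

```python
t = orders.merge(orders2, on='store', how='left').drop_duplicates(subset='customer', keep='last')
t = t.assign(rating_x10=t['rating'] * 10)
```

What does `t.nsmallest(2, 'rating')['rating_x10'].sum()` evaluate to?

60

merge on 'store' (how='left') → 6 rows:
  customer store  rating  price
0     Ravi    S5       2    9.0
1     Ravi    S4       5    NaN
2      Amy    S3       5    NaN
3     Ravi    S2       2  109.0
4     Omar    S1       4    NaN
5      Pia    S3       5    NaN
drop duplicate customer (keep=last):
  customer store  rating  price
2      Amy    S3       5    NaN
3     Ravi    S2       2  109.0
4     Omar    S1       4    NaN
5      Pia    S3       5    NaN
add column rating_x10 = t['rating'] * 10:
  customer store  rating  price  rating_x10
2      Amy    S3       5    NaN          50
3     Ravi    S2       2  109.0          20
4     Omar    S1       4    NaN          40
5      Pia    S3       5    NaN          50
take 2 rows with smallest rating:
  customer store  rating  price  rating_x10
3     Ravi    S2       2  109.0          20
4     Omar    S1       4    NaN          40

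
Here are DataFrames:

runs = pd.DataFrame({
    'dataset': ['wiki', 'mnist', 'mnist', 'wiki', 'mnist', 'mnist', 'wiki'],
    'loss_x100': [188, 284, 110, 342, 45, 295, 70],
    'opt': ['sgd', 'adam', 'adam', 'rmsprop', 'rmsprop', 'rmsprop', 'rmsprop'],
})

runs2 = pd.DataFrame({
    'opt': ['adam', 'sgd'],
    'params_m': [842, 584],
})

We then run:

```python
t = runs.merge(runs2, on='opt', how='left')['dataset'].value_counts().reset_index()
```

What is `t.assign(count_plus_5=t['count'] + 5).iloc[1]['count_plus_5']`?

merge on 'opt' (how='left') → 7 rows:
  dataset  loss_x100      opt  params_m
0    wiki        188      sgd     584.0
1   mnist        284     adam     842.0
2   mnist        110     adam     842.0
3    wiki        342  rmsprop       NaN
4   mnist         45  rmsprop       NaN
5   mnist        295  rmsprop       NaN
6    wiki         70  rmsprop       NaN
value_counts of dataset:
dataset
mnist    4
wiki     3
Name: count, dtype: int64
reset_index():
  dataset  count
0   mnist      4
1    wiki      3
add column count_plus_5 = t['count'] + 5:
  dataset  count  count_plus_5
0   mnist      4             9
1    wiki      3             8

8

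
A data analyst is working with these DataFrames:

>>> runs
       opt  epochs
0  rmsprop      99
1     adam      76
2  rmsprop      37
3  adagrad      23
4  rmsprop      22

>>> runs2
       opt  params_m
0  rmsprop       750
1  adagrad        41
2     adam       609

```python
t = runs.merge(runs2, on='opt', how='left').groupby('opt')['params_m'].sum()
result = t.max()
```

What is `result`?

merge on 'opt' (how='left') → 5 rows:
       opt  epochs  params_m
0  rmsprop      99       750
1     adam      76       609
2  rmsprop      37       750
3  adagrad      23        41
4  rmsprop      22       750
group by opt, sum of params_m:
opt
adagrad      41
adam        609
rmsprop    2250
Name: params_m, dtype: int64

2250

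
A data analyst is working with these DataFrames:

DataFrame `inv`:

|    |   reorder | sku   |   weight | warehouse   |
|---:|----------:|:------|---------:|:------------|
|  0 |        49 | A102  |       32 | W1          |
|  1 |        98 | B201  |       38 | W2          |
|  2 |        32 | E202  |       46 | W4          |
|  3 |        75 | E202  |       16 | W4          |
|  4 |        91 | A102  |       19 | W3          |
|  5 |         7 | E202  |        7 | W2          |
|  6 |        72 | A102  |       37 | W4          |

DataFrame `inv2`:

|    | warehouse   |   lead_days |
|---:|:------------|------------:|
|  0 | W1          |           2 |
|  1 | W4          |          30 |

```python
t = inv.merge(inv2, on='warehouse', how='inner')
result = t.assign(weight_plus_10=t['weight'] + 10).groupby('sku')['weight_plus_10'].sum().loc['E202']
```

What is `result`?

merge on 'warehouse' (how='inner') → 4 rows:
   reorder   sku  weight warehouse  lead_days
0       49  A102      32        W1          2
1       32  E202      46        W4         30
2       75  E202      16        W4         30
3       72  A102      37        W4         30
add column weight_plus_10 = t['weight'] + 10:
   reorder   sku  weight warehouse  lead_days  weight_plus_10
0       49  A102      32        W1          2              42
1       32  E202      46        W4         30              56
2       75  E202      16        W4         30              26
3       72  A102      37        W4         30              47
group by sku, sum of weight_plus_10:
sku
A102    89
E202    82
Name: weight_plus_10, dtype: int64
Finally, value at index 'E202' = 82.

82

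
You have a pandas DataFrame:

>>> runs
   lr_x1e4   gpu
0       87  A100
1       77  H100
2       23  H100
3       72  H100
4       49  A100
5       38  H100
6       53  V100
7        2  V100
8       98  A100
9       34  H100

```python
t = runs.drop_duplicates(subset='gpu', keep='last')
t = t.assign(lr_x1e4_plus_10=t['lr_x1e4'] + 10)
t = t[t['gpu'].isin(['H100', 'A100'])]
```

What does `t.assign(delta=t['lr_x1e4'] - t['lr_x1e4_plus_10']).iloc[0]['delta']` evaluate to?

-10

drop duplicate gpu (keep=last):
   lr_x1e4   gpu
7        2  V100
8       98  A100
9       34  H100
add column lr_x1e4_plus_10 = t['lr_x1e4'] + 10:
   lr_x1e4   gpu  lr_x1e4_plus_10
7        2  V100               12
8       98  A100              108
9       34  H100               44
filter rows where gpu in ['H100', 'A100']:
   lr_x1e4   gpu  lr_x1e4_plus_10
8       98  A100              108
9       34  H100               44
add column delta = t['lr_x1e4'] - t['lr_x1e4_plus_10']:
   lr_x1e4   gpu  lr_x1e4_plus_10  delta
8       98  A100              108    -10
9       34  H100               44    -10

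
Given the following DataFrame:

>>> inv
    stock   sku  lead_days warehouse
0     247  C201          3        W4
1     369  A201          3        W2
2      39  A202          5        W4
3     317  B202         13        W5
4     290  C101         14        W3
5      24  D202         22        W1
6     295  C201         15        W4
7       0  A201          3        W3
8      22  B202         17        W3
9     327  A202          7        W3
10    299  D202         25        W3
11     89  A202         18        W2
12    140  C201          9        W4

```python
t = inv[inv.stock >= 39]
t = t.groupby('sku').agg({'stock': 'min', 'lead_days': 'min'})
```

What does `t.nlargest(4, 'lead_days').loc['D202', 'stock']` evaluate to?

filter rows where stock >= 39:
    stock   sku  lead_days warehouse
0     247  C201          3        W4
1     369  A201          3        W2
2      39  A202          5        W4
3     317  B202         13        W5
4     290  C101         14        W3
6     295  C201         15        W4
9     327  A202          7        W3
10    299  D202         25        W3
11     89  A202         18        W2
12    140  C201          9        W4
group by sku: min(stock), min(lead_days):
      stock  lead_days
sku                   
A201    369          3
A202     39          5
B202    317         13
C101    290         14
C201    140          3
D202    299         25
take 4 rows with largest lead_days:
      stock  lead_days
sku                   
D202    299         25
C101    290         14
B202    317         13
A202     39          5
Taking the value at row 'D202', column 'stock' gives 299.

299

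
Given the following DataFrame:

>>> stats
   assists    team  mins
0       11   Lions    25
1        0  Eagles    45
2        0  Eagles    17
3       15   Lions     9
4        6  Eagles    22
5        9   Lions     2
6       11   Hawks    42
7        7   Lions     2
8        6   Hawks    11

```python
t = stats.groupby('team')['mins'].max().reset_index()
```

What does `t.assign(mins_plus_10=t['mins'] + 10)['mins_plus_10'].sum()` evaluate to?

group by team, max of mins:
team
Eagles    45
Hawks     42
Lions     25
Name: mins, dtype: int64
reset_index():
     team  mins
0  Eagles    45
1   Hawks    42
2   Lions    25
add column mins_plus_10 = t['mins'] + 10:
     team  mins  mins_plus_10
0  Eagles    45            55
1   Hawks    42            52
2   Lions    25            35
Taking the sum of column 'mins_plus_10' gives 142.

142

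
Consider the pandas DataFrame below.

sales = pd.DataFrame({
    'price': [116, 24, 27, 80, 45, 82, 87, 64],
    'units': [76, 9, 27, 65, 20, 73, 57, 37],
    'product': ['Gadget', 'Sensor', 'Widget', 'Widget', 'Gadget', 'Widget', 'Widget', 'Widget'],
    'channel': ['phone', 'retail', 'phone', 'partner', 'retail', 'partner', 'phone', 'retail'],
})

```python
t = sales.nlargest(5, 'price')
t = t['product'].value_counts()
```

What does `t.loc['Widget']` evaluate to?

take 5 rows with largest price:
   price  units product  channel
0    116     76  Gadget    phone
6     87     57  Widget    phone
5     82     73  Widget  partner
3     80     65  Widget  partner
7     64     37  Widget   retail
value_counts of product:
product
Widget    4
Gadget    1
Name: count, dtype: int64
Then the value at index 'Widget': 4

4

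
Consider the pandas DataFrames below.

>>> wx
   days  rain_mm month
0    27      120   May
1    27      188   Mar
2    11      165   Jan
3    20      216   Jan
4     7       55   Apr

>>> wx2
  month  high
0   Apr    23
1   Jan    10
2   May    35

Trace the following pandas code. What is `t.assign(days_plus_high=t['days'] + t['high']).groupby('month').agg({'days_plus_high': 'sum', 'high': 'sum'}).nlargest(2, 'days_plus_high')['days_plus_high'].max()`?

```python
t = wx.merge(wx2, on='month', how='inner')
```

merge on 'month' (how='inner') → 4 rows:
   days  rain_mm month  high
0    27      120   May    35
1    11      165   Jan    10
2    20      216   Jan    10
3     7       55   Apr    23
add column days_plus_high = t['days'] + t['high']:
   days  rain_mm month  high  days_plus_high
0    27      120   May    35              62
1    11      165   Jan    10              21
2    20      216   Jan    10              30
3     7       55   Apr    23              30
group by month: sum(days_plus_high), sum(high):
       days_plus_high  high
month                      
Apr                30    23
Jan                51    20
May                62    35
take 2 rows with largest days_plus_high:
       days_plus_high  high
month                      
May                62    35
Jan                51    20

62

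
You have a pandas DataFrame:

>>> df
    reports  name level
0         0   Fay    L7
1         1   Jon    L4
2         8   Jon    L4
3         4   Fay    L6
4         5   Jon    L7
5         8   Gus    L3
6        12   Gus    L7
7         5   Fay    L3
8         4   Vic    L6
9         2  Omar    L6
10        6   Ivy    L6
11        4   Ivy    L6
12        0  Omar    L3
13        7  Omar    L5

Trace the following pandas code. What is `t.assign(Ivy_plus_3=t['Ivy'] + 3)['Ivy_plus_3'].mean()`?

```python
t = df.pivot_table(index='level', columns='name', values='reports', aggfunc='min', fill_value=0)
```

3.8

pivot: rows=level, cols=name, min(reports):
name   Fay  Gus  Ivy  Jon  Omar  Vic
level                               
L3       5    8    0    0     0    0
L4       0    0    0    1     0    0
L5       0    0    0    0     7    0
L6       4    0    4    0     2    4
L7       0   12    0    5     0    0
add column Ivy_plus_3 = t['Ivy'] + 3:
name   Fay  Gus  Ivy  Jon  Omar  Vic  Ivy_plus_3
level                                           
L3       5    8    0    0     0    0           3
L4       0    0    0    1     0    0           3
L5       0    0    0    0     7    0           3
L6       4    0    4    0     2    4           7
L7       0   12    0    5     0    0           3
So mean() = 3.8.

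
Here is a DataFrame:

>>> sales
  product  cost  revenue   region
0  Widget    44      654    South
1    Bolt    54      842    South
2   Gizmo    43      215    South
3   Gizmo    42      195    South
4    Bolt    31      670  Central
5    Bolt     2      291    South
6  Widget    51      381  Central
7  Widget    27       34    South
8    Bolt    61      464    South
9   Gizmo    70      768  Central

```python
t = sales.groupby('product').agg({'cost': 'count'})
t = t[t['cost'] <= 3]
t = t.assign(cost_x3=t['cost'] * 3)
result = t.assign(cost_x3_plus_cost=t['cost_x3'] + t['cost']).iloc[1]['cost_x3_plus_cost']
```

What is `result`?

group by product, count of cost:
         cost
product      
Bolt        4
Gizmo       3
Widget      3
filter rows where cost <= 3:
         cost
product      
Gizmo       3
Widget      3
add column cost_x3 = t['cost'] * 3:
         cost  cost_x3
product               
Gizmo       3        9
Widget      3        9
add column cost_x3_plus_cost = t['cost_x3'] + t['cost']:
         cost  cost_x3  cost_x3_plus_cost
product                                  
Gizmo       3        9                 12
Widget      3        9                 12
Hence 12.

12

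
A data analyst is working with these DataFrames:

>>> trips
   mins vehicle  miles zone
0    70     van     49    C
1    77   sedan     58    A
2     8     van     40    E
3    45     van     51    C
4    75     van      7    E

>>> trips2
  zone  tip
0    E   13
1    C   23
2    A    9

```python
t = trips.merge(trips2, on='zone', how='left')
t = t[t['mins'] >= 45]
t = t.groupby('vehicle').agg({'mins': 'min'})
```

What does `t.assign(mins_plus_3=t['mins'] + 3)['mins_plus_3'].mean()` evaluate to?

merge on 'zone' (how='left') → 5 rows:
   mins vehicle  miles zone  tip
0    70     van     49    C   23
1    77   sedan     58    A    9
2     8     van     40    E   13
3    45     van     51    C   23
4    75     van      7    E   13
filter rows where mins >= 45:
   mins vehicle  miles zone  tip
0    70     van     49    C   23
1    77   sedan     58    A    9
3    45     van     51    C   23
4    75     van      7    E   13
group by vehicle, min of mins:
         mins
vehicle      
sedan      77
van        45
add column mins_plus_3 = t['mins'] + 3:
         mins  mins_plus_3
vehicle                   
sedan      77           80
van        45           48
Then the mean of column 'mins_plus_3': 64.0

64.0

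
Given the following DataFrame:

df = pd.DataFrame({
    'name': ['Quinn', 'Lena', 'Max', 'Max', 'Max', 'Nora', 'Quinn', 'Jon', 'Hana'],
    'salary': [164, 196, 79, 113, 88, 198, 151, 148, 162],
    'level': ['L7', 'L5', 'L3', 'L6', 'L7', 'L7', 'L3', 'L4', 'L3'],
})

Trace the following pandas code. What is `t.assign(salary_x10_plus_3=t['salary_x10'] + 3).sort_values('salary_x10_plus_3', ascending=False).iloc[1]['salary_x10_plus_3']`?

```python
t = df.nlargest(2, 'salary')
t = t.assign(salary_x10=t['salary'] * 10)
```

1963

take 2 rows with largest salary:
   name  salary level
5  Nora     198    L7
1  Lena     196    L5
add column salary_x10 = t['salary'] * 10:
   name  salary level  salary_x10
5  Nora     198    L7        1980
1  Lena     196    L5        1960
add column salary_x10_plus_3 = t['salary_x10'] + 3:
   name  salary level  salary_x10  salary_x10_plus_3
5  Nora     198    L7        1980               1983
1  Lena     196    L5        1960               1963
sort by salary_x10_plus_3 descending:
   name  salary level  salary_x10  salary_x10_plus_3
5  Nora     198    L7        1980               1983
1  Lena     196    L5        1960               1963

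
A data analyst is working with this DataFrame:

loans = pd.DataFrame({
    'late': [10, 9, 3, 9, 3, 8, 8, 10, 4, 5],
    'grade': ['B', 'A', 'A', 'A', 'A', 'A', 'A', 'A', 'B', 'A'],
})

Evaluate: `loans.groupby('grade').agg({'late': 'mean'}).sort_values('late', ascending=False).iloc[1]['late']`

6.875

group by grade, mean of late:
        late
grade       
A      6.875
B      7.000
sort by late descending:
        late
grade       
B      7.000
A      6.875
Reading off the value at position 1, column 'late', we get 6.875.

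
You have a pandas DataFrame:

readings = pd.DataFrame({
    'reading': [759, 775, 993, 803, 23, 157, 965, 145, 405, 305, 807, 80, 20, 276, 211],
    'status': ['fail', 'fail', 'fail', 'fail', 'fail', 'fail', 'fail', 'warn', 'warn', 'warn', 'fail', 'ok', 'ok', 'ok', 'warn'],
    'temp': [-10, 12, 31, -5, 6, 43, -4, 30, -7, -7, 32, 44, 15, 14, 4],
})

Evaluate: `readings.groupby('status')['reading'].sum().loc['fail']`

group by status, sum of reading:
status
fail    5282
ok       376
warn    1066
Name: reading, dtype: int64
Then the value at index 'fail': 5282

5282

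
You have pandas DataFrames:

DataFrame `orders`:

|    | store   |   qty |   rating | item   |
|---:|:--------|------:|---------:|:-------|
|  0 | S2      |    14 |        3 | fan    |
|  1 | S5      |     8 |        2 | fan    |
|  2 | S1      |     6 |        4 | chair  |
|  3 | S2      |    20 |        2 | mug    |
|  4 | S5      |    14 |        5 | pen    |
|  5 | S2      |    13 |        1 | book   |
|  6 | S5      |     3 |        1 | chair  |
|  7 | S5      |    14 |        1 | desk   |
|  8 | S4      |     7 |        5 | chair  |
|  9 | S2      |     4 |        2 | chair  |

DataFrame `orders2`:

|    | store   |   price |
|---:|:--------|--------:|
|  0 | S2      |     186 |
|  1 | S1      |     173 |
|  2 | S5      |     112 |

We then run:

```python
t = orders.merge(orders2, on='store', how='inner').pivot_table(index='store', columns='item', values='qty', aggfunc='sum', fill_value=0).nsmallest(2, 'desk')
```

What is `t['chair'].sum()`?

merge on 'store' (how='inner') → 9 rows:
  store  qty  rating   item  price
0    S2   14       3    fan    186
1    S5    8       2    fan    112
2    S1    6       4  chair    173
3    S2   20       2    mug    186
4    S5   14       5    pen    112
5    S2   13       1   book    186
6    S5    3       1  chair    112
7    S5   14       1   desk    112
8    S2    4       2  chair    186
pivot: rows=store, cols=item, sum(qty):
item   book  chair  desk  fan  mug  pen
store                                  
S1        0      6     0    0    0    0
S2       13      4     0   14   20    0
S5        0      3    14    8    0   14
take 2 rows with smallest desk:
item   book  chair  desk  fan  mug  pen
store                                  
S1        0      6     0    0    0    0
S2       13      4     0   14   20    0
So sum() = 10.

10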